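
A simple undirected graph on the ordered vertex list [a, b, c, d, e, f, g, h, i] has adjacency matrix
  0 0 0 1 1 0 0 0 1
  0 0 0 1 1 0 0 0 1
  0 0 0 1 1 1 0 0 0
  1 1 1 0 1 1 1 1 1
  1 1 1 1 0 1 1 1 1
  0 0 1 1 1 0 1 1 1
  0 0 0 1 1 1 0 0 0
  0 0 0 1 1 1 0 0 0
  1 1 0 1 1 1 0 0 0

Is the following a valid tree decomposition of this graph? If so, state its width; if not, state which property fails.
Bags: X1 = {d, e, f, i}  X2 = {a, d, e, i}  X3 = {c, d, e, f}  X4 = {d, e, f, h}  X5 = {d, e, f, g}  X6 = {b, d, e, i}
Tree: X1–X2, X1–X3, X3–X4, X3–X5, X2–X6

Every vertex of G appears in some bag (union = {a, b, c, d, e, f, g, h, i}); every edge is covered by a bag; and for each vertex v the set of bags containing v is connected in the bag tree. The decomposition is therefore valid. The largest bag has 4 vertices, so the width is 3.

Yes; width 3.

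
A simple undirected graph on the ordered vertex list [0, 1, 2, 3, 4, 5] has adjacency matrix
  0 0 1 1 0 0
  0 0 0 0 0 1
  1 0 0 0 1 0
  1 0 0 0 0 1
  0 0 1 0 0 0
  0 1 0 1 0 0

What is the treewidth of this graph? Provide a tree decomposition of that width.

Every bag has size at most 2, so the width is 2 − 1 = 1 and tw(G) ≤ 1. Any graph with an edge has treewidth ≥ 1, and G has the edge 0–3. Hence tw(G) = 1 exactly.

Treewidth 1.
Bags: B1 = {0, 3}  B2 = {3, 5}  B3 = {0, 2}  B4 = {1, 5}  B5 = {2, 4}
Tree: B1–B2, B1–B3, B2–B4, B3–B5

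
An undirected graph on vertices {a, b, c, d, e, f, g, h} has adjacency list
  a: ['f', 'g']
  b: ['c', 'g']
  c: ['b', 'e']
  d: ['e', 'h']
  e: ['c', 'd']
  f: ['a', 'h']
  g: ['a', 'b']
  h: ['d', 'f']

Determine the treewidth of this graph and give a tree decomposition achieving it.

Treewidth 2.
One optimal decomposition is:
Bags: B1 = {c, d, e}  B2 = {b, c, d}  B3 = {b, d, g}  B4 = {a, d, g}  B5 = {a, d, f}  B6 = {d, f, h}
Tree: B1–B2, B2–B3, B3–B4, B4–B5, B5–B6

The largest bag has 3 vertices, giving width 2; this decomposition certifies tw(G) ≤ 2. For the lower bound, G contains the cycle d–e–c–b–g–a–f–h–d, so G is not a forest; only forests have treewidth ≤ 1, hence tw(G) ≥ 2. Therefore the treewidth is 2.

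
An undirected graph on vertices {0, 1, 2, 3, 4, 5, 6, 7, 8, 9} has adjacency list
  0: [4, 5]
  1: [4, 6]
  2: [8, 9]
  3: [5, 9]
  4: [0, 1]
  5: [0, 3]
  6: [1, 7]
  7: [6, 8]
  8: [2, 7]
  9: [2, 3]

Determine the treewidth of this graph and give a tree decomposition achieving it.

Treewidth 2.
One optimal decomposition is:
Bags: B1 = {2, 8, 9}  B2 = {7, 8, 9}  B3 = {6, 7, 9}  B4 = {1, 6, 9}  B5 = {1, 4, 9}  B6 = {0, 4, 9}  B7 = {0, 5, 9}  B8 = {3, 5, 9}
Tree: B1–B2, B2–B3, B3–B4, B4–B5, B5–B6, B6–B7, B7–B8

The largest bag has 3 vertices, giving width 2; this decomposition certifies tw(G) ≤ 2. Since 9–2–8–7–6–1–4–0–5–3–9 is a cycle in G, G is not acyclic. Forests are exactly the graphs of treewidth ≤ 1, so tw(G) ≥ 2. Combining the bounds, tw(G) = 2.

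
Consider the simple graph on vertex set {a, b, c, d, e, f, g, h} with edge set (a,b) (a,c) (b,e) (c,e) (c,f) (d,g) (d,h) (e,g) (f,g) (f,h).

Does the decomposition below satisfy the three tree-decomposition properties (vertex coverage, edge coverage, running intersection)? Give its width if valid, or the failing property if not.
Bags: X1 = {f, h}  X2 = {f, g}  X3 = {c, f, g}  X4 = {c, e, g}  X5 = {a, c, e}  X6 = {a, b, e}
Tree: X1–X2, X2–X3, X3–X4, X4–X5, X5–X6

A tree decomposition must satisfy three properties: every vertex lies in some bag; for every edge, both endpoints lie together in some bag; and for every vertex, the bags containing it form a connected subtree. Here vertex d appears in no bag, so the decomposition is invalid.

No — vertex d appears in no bag.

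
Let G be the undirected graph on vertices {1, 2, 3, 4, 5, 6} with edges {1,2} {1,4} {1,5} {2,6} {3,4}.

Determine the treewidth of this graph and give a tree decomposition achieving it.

Each bag holds 2 vertices, so the decomposition has width 1, which upper-bounds the treewidth. Since G has at least one edge (e.g. 1–4), it is not an edgeless graph, so tw(G) ≥ 1. The upper and lower bounds meet at 1, so that is the treewidth.

Treewidth 1.
One such decomposition:
Bags: B1 = {1, 4}  B2 = {1, 2}  B3 = {2, 6}  B4 = {3, 4}  B5 = {1, 5}
Tree: B1–B2, B2–B3, B1–B4, B1–B5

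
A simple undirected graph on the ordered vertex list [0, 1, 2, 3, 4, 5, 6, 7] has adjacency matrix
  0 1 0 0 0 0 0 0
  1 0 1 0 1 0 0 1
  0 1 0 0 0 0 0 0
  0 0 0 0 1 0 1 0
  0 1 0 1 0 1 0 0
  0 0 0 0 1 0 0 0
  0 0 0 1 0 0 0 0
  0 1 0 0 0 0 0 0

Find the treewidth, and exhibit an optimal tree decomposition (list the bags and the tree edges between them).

Treewidth 1.
Bags: B1 = {3, 4}  B2 = {1, 4}  B3 = {4, 5}  B4 = {3, 6}  B5 = {0, 1}  B6 = {1, 7}  B7 = {1, 2}
Tree: B1–B2, B1–B3, B1–B4, B2–B5, B5–B6, B5–B7

Every bag has size at most 2, so the width is 2 − 1 = 1 and tw(G) ≤ 1. G has an edge, so its treewidth is at least 1. Hence tw(G) = 1 exactly.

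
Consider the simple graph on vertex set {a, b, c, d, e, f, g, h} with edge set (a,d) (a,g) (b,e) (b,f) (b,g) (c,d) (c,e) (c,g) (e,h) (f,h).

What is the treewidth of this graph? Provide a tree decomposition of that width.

Every bag has size at most 3, so the width is 3 − 1 = 2 and tw(G) ≤ 2. Since h–f–b–e–h is a cycle in G, G is not acyclic. Forests are exactly the graphs of treewidth ≤ 1, so tw(G) ≥ 2. The upper and lower bounds meet at 2, so that is the treewidth.

Treewidth 2.
Bags: B1 = {e, f, h}  B2 = {b, e, f}  B3 = {b, c, e}  B4 = {b, c, g}  B5 = {c, d, g}  B6 = {a, d, g}
Tree: B1–B2, B2–B3, B3–B4, B4–B5, B5–B6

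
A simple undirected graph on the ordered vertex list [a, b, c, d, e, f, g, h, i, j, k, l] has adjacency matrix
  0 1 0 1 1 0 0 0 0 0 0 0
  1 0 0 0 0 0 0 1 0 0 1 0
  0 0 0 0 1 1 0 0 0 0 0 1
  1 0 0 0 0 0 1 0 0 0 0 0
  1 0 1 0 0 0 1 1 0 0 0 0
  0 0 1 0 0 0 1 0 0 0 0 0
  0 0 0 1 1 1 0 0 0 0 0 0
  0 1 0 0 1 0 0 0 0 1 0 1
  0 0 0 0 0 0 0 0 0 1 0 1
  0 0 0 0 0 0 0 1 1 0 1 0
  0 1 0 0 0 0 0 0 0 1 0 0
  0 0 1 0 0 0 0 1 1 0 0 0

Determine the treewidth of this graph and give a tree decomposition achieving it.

The largest bag has 4 vertices, giving width 3; this decomposition certifies tw(G) ≤ 3. For the lower bound: the 4 vertex sets {i,j,k}, {b}, {h}, {a,c,e,l} are disjoint, each induces a connected subgraph, and every pair is joined by at least one edge of G. Contracting each set to a single vertex therefore yields K_{4} as a minor, and since treewidth is minor-monotone, tw(G) ≥ tw(K_{4}) = 3. Therefore the treewidth is 3.

Treewidth 3.
One optimal decomposition is:
Bags: B1 = {b, i, j, k}  B2 = {b, h, i, j}  B3 = {b, h, i, l}  B4 = {a, b, h, l}  B5 = {a, e, h, l}  B6 = {a, c, e, l}  B7 = {a, c, d, e}  B8 = {c, d, e, g}  B9 = {c, d, f, g}
Tree: B1–B2, B2–B3, B3–B4, B4–B5, B5–B6, B6–B7, B7–B8, B8–B9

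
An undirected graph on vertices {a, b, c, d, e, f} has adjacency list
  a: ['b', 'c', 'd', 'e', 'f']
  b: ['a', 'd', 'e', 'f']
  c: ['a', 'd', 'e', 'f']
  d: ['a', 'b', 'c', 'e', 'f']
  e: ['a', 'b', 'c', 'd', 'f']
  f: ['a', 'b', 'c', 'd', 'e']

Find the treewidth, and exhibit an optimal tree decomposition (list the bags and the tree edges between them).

Treewidth 4.
Bags: B1 = {a, c, d, e, f}  B2 = {a, b, d, e, f}
Tree: B1–B2

Every bag has size at most 5, so the width is 5 − 1 = 4 and tw(G) ≤ 4. For the lower bound, the 5 vertices {a, c, d, e, f} are pairwise adjacent, and any tree decomposition puts a clique entirely inside one bag — forcing width ≥ 4. Combining the bounds, tw(G) = 4.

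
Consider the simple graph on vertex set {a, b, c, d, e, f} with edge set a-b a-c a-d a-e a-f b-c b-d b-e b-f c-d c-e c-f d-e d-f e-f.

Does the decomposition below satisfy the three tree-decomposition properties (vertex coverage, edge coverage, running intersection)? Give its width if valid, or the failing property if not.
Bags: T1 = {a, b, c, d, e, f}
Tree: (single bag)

Every vertex of G appears in some bag (union = {a, b, c, d, e, f}); every edge is covered by a bag; and for each vertex v the set of bags containing v is connected in the bag tree. The decomposition is therefore valid. The largest bag has 6 vertices, so the width is 5.

Yes; width 5.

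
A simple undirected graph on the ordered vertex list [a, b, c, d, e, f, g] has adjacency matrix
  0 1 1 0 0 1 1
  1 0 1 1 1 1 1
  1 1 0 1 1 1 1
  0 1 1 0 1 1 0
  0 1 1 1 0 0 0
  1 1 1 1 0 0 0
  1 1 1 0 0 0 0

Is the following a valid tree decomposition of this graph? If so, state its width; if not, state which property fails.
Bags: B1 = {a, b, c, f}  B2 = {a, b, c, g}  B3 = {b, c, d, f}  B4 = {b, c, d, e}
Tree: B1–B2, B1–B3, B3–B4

Vertex coverage: the bags together contain {a, b, c, d, e, f, g}, the full vertex set. Edge coverage: each edge of G has both endpoints in at least one bag. Running intersection: for every vertex, the bags containing it form a connected subtree. All three properties hold, so this is a valid tree decomposition of width max|bag| − 1 = 3, and hence tw(G) ≤ 3.

Yes; width 3.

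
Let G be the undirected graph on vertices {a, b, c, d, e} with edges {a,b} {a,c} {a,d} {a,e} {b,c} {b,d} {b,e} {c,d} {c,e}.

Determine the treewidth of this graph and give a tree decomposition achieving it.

Every bag has size at most 4, so the width is 4 − 1 = 3 and tw(G) ≤ 3. On the other hand G contains the 4-clique {a, b, c, d}. A clique must lie in a single bag of any decomposition, so no decomposition can have width below 3. Therefore the treewidth is 3.

Treewidth 3.
Bags: B1 = {a, b, c, e}  B2 = {a, b, c, d}
Tree: B1–B2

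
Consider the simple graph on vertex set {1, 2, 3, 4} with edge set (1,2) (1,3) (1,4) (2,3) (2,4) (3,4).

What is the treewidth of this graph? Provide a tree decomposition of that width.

Treewidth 3.
Bags: B1 = {1, 2, 3, 4}
Tree: (single bag)

With just one bag of size 4, the width is 4 − 1 = 3, so tw(G) ≤ 3. Conversely, {1, 2, 3, 4} is a clique of size 4, and the vertices of any clique must share a bag in every tree decomposition; so some bag has ≥ 4 vertices and tw(G) ≥ 3. The upper and lower bounds meet at 3, so that is the treewidth.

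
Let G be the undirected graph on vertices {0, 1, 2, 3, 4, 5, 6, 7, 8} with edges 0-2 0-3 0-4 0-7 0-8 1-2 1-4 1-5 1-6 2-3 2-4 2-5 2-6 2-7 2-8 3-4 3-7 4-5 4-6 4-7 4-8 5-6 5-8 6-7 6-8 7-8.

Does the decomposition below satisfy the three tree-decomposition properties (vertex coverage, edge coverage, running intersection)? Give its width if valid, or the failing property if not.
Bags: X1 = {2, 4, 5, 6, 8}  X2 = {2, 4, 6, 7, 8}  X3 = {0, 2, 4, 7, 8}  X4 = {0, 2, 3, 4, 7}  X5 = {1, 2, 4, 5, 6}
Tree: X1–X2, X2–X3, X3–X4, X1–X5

Every vertex of G appears in some bag (union = {0, 1, 2, 3, 4, 5, 6, 7, 8}); every edge is covered by a bag; and for each vertex v the set of bags containing v is connected in the bag tree. The decomposition is therefore valid. The largest bag has 5 vertices, so the width is 4.

Yes; width 4.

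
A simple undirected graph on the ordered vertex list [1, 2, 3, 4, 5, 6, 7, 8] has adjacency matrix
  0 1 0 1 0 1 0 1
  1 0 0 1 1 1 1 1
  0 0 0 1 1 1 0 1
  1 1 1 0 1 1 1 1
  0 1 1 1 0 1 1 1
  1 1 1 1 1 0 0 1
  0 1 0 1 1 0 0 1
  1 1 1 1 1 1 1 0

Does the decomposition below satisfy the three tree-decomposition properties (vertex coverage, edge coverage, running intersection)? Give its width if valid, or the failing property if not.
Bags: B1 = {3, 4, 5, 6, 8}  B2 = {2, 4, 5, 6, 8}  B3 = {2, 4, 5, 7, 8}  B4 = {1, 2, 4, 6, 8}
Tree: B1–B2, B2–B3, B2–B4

Vertex coverage: the bags together contain {1, 2, 3, 4, 5, 6, 7, 8}, the full vertex set. Edge coverage: each edge of G has both endpoints in at least one bag. Running intersection: for every vertex, the bags containing it form a connected subtree. All three properties hold, so this is a valid tree decomposition of width max|bag| − 1 = 4, and hence tw(G) ≤ 4.

Yes; width 4.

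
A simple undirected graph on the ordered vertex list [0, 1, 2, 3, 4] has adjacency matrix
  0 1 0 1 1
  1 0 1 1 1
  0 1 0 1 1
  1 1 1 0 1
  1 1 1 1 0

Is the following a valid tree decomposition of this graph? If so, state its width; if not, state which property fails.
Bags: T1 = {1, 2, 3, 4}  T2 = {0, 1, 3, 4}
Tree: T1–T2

Vertex coverage: the bags together contain {0, 1, 2, 3, 4}, the full vertex set. Edge coverage: each edge of G has both endpoints in at least one bag. Running intersection: for every vertex, the bags containing it form a connected subtree. All three properties hold, so this is a valid tree decomposition of width max|bag| − 1 = 3, and hence tw(G) ≤ 3.

Yes; width 3.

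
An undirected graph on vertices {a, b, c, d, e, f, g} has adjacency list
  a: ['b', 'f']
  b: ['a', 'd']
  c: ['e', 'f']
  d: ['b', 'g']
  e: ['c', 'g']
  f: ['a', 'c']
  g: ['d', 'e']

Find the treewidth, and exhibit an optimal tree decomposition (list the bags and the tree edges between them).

Treewidth 2.
Bags: B1 = {a, b, f}  B2 = {b, d, f}  B3 = {d, f, g}  B4 = {e, f, g}  B5 = {c, e, f}
Tree: B1–B2, B2–B3, B3–B4, B4–B5

The largest bag has 3 vertices, giving width 2; this decomposition certifies tw(G) ≤ 2. The edges f–a–b–d–g–e–c–f form a cycle, so G is not a tree and its treewidth is at least 2. Hence tw(G) = 2 exactly.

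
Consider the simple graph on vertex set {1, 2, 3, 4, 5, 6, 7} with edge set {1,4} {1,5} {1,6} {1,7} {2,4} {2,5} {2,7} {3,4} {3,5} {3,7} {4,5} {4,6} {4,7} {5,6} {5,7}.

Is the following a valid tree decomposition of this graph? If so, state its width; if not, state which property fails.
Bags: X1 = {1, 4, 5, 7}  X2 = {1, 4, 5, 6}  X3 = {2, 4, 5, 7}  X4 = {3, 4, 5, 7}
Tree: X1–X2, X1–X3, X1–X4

Vertex coverage: the bags together contain {1, 2, 3, 4, 5, 6, 7}, the full vertex set. Edge coverage: each edge of G has both endpoints in at least one bag. Running intersection: for every vertex, the bags containing it form a connected subtree. All three properties hold, so this is a valid tree decomposition of width max|bag| − 1 = 3, and hence tw(G) ≤ 3.

Yes; width 3.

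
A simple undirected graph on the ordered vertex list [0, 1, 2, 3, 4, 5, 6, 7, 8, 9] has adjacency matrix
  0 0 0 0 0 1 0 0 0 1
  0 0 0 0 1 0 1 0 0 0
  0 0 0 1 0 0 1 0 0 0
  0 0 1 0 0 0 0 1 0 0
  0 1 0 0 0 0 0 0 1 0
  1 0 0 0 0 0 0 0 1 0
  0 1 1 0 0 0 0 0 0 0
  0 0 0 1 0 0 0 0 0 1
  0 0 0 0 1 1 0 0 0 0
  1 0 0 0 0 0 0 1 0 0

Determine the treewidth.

A width-2 tree decomposition is:
Bags: B1 = {0, 5, 8}  B2 = {0, 4, 8}  B3 = {0, 1, 4}  B4 = {0, 1, 6}  B5 = {0, 2, 6}  B6 = {0, 2, 3}  B7 = {0, 3, 7}  B8 = {0, 7, 9}
Tree: B1–B2, B2–B3, B3–B4, B4–B5, B5–B6, B6–B7, B7–B8
Every bag has size at most 3, so the width is 3 − 1 = 2 and tw(G) ≤ 2. For the lower bound, G contains the cycle 0–5–8–4–1–6–2–3–7–9–0, so G is not a forest; only forests have treewidth ≤ 1, hence tw(G) ≥ 2. The upper and lower bounds meet at 2, so that is the treewidth.

2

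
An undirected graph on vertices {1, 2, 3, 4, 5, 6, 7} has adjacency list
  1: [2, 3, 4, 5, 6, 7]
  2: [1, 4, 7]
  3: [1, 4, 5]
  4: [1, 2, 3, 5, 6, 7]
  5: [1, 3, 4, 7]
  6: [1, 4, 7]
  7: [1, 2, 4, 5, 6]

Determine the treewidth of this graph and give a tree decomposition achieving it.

Each bag holds 4 vertices, so the decomposition has width 3, which upper-bounds the treewidth. For the lower bound, the 4 vertices {1, 3, 4, 5} are pairwise adjacent, and any tree decomposition puts a clique entirely inside one bag — forcing width ≥ 3. Combining the bounds, tw(G) = 3.

Treewidth 3.
One optimal decomposition is:
Bags: B1 = {1, 2, 4, 7}  B2 = {1, 4, 5, 7}  B3 = {1, 4, 6, 7}  B4 = {1, 3, 4, 5}
Tree: B1–B2, B1–B3, B2–B4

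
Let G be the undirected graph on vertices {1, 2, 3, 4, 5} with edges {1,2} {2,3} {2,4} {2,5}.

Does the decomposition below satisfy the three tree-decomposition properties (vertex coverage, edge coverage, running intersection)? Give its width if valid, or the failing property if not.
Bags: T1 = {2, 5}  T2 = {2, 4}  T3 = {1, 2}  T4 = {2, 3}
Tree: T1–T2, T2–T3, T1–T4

Checking the three conditions: (i) the bags cover all of {1, 2, 3, 4, 5}; (ii) for each edge, some bag contains both endpoints; (iii) the bags containing any fixed vertex form a subtree. All hold, so the decomposition is valid with width 2 − 1 = 1.

Yes; width 1.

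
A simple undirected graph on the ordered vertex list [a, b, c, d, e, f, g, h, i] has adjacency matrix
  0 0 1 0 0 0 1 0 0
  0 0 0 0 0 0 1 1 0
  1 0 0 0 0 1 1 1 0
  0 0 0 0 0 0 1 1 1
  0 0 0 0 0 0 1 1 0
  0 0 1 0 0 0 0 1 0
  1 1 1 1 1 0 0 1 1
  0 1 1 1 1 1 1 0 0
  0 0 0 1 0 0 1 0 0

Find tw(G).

A width-2 tree decomposition is:
Bags: B1 = {d, g, h}  B2 = {b, g, h}  B3 = {c, g, h}  B4 = {a, c, g}  B5 = {e, g, h}  B6 = {c, f, h}  B7 = {d, g, i}
Tree: B1–B2, B2–B3, B3–B4, B2–B5, B3–B6, B1–B7
The largest bag has 3 vertices, giving width 2; this decomposition certifies tw(G) ≤ 2. On the other hand G contains the 3-clique {d, g, h}. A clique must lie in a single bag of any decomposition, so no decomposition can have width below 2. Therefore the treewidth is 2.

2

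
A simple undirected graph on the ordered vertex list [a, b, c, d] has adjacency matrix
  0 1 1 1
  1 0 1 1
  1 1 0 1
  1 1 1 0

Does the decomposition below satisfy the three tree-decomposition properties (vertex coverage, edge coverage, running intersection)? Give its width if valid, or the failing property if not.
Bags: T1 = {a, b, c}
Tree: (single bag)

A tree decomposition must satisfy three properties: every vertex lies in some bag; for every edge, both endpoints lie together in some bag; and for every vertex, the bags containing it form a connected subtree. Here vertex d appears in no bag, so the decomposition is invalid.

No — vertex d appears in no bag.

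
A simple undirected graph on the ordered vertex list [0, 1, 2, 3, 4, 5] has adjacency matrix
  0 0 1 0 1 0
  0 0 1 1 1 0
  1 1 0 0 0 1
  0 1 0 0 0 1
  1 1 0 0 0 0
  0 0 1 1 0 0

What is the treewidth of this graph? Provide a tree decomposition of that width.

Every bag has size at most 3, so the width is 3 − 1 = 2 and tw(G) ≤ 2. Since 4–0–2–1–4 is a cycle in G, G is not acyclic. Forests are exactly the graphs of treewidth ≤ 1, so tw(G) ≥ 2. Hence tw(G) = 2 exactly.

Treewidth 2.
One optimal decomposition is:
Bags: B1 = {0, 1, 4}  B2 = {0, 1, 2}  B3 = {1, 2, 3}  B4 = {2, 3, 5}
Tree: B1–B2, B2–B3, B3–B4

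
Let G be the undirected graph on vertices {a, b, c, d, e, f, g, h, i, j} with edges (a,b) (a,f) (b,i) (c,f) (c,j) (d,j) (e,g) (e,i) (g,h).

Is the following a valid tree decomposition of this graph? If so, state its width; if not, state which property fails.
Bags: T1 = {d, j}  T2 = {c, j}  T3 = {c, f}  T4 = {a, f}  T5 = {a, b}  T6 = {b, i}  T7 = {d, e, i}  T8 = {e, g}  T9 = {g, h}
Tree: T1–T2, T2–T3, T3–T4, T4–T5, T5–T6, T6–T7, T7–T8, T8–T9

No — bags containing vertex d are not connected in the tree.

A tree decomposition must satisfy three properties: every vertex lies in some bag; for every edge, both endpoints lie together in some bag; and for every vertex, the bags containing it form a connected subtree. Here bags containing vertex d are not connected in the tree, so the decomposition is invalid.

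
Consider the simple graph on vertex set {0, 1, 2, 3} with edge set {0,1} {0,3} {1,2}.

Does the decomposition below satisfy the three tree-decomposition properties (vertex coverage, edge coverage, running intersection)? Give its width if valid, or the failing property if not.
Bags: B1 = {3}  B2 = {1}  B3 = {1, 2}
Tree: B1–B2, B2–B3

No — vertex 0 appears in no bag.

A tree decomposition must satisfy three properties: every vertex lies in some bag; for every edge, both endpoints lie together in some bag; and for every vertex, the bags containing it form a connected subtree. Here vertex 0 appears in no bag, so the decomposition is invalid.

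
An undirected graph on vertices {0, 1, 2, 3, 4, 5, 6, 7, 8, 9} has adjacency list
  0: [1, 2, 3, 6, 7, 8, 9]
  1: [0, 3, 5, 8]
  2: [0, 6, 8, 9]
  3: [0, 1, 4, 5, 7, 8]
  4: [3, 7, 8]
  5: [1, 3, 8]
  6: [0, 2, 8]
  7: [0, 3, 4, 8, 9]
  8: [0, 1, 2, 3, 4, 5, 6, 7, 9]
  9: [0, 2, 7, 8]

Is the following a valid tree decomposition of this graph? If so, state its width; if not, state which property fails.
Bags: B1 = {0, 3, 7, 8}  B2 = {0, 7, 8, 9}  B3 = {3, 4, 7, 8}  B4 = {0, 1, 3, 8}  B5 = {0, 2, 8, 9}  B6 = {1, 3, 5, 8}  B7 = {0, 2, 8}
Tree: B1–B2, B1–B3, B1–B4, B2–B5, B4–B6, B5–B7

A tree decomposition must satisfy three properties: every vertex lies in some bag; for every edge, both endpoints lie together in some bag; and for every vertex, the bags containing it form a connected subtree. Here vertex 6 appears in no bag, so the decomposition is invalid.

No — vertex 6 appears in no bag.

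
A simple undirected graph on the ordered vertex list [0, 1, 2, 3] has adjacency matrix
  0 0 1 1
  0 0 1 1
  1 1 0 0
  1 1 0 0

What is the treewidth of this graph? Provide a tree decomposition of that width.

The largest bag has 3 vertices, giving width 2; this decomposition certifies tw(G) ≤ 2. For the lower bound, G contains the cycle 1–2–0–3–1, so G is not a forest; only forests have treewidth ≤ 1, hence tw(G) ≥ 2. The upper and lower bounds meet at 2, so that is the treewidth.

Treewidth 2.
One such decomposition:
Bags: B1 = {0, 1, 2}  B2 = {0, 1, 3}
Tree: B1–B2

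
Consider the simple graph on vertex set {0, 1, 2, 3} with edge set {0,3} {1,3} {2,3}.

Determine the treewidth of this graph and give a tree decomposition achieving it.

Treewidth 1.
One such decomposition:
Bags: B1 = {1, 3}  B2 = {2, 3}  B3 = {0, 3}
Tree: B1–B2, B2–B3

The largest bag has 2 vertices, giving width 1; this decomposition certifies tw(G) ≤ 1. G has an edge, so its treewidth is at least 1. Hence tw(G) = 1 exactly.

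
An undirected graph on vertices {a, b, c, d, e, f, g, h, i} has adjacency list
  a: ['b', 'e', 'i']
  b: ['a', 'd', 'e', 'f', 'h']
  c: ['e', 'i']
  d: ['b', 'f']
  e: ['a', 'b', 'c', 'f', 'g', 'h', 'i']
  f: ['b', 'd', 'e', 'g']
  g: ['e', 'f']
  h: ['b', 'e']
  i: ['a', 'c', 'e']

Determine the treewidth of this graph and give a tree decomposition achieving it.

The largest bag has 3 vertices, giving width 2; this decomposition certifies tw(G) ≤ 2. For the lower bound, the 3 vertices {b, d, f} are pairwise adjacent, and any tree decomposition puts a clique entirely inside one bag — forcing width ≥ 2. Hence tw(G) = 2 exactly.

Treewidth 2.
One such decomposition:
Bags: B1 = {b, e, f}  B2 = {a, b, e}  B3 = {e, f, g}  B4 = {b, e, h}  B5 = {a, e, i}  B6 = {b, d, f}  B7 = {c, e, i}
Tree: B1–B2, B1–B3, B1–B4, B2–B5, B1–B6, B5–B7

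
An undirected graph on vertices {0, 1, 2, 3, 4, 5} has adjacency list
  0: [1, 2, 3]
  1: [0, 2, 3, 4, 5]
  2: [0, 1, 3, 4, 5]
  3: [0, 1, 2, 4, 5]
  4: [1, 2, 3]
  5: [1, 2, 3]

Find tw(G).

A width-3 tree decomposition is:
Bags: B1 = {1, 2, 3, 4}  B2 = {1, 2, 3, 5}  B3 = {0, 1, 2, 3}
Tree: B1–B2, B2–B3
The largest bag has 4 vertices, giving width 3; this decomposition certifies tw(G) ≤ 3. On the other hand G contains the 4-clique {0, 1, 2, 3}. A clique must lie in a single bag of any decomposition, so no decomposition can have width below 3. The upper and lower bounds meet at 3, so that is the treewidth.

3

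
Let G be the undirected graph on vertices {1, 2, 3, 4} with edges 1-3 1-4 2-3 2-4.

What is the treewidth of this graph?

2

A width-2 tree decomposition is:
Bags: B1 = {1, 3, 4}  B2 = {2, 3, 4}
Tree: B1–B2
Each bag holds 3 vertices, so the decomposition has width 2, which upper-bounds the treewidth. Since 3–1–4–2–3 is a cycle in G, G is not acyclic. Forests are exactly the graphs of treewidth ≤ 1, so tw(G) ≥ 2. Therefore the treewidth is 2.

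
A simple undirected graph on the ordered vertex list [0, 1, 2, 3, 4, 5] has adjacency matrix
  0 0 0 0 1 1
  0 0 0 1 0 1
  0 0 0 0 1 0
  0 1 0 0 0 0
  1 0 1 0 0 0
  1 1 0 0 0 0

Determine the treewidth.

A width-1 tree decomposition is:
Bags: B1 = {1, 3}  B2 = {1, 5}  B3 = {0, 5}  B4 = {0, 4}  B5 = {2, 4}
Tree: B1–B2, B2–B3, B3–B4, B4–B5
Each bag holds 2 vertices, so the decomposition has width 1, which upper-bounds the treewidth. Any graph with an edge has treewidth ≥ 1, and G has the edge 3–1. Combining the bounds, tw(G) = 1.

1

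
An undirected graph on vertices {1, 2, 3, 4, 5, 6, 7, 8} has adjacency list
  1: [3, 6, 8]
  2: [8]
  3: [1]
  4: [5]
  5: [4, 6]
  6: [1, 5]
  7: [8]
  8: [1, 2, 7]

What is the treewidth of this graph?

1

A width-1 tree decomposition is:
Bags: B1 = {1, 8}  B2 = {1, 6}  B3 = {5, 6}  B4 = {7, 8}  B5 = {2, 8}  B6 = {4, 5}  B7 = {1, 3}
Tree: B1–B2, B2–B3, B1–B4, B4–B5, B3–B6, B1–B7
Each bag holds 2 vertices, so the decomposition has width 1, which upper-bounds the treewidth. G has an edge, so its treewidth is at least 1. Combining the bounds, tw(G) = 1.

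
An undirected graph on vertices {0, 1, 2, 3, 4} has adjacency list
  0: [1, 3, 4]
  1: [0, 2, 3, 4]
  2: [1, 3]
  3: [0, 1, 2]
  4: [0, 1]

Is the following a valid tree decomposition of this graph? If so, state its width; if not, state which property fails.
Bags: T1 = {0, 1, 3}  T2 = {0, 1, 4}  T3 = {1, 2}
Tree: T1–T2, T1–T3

A tree decomposition must satisfy three properties: every vertex lies in some bag; for every edge, both endpoints lie together in some bag; and for every vertex, the bags containing it form a connected subtree. Here edge (3,2) lies in no bag, so the decomposition is invalid.

No — edge (3,2) lies in no bag.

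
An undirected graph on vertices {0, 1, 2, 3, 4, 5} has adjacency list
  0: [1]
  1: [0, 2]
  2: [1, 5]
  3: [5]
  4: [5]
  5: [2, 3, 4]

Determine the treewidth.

A width-1 tree decomposition is:
Bags: B1 = {2, 5}  B2 = {1, 2}  B3 = {4, 5}  B4 = {3, 5}  B5 = {0, 1}
Tree: B1–B2, B1–B3, B3–B4, B2–B5
Each bag holds 2 vertices, so the decomposition has width 1, which upper-bounds the treewidth. Since G has at least one edge (e.g. 5–2), it is not an edgeless graph, so tw(G) ≥ 1. Combining the bounds, tw(G) = 1.

1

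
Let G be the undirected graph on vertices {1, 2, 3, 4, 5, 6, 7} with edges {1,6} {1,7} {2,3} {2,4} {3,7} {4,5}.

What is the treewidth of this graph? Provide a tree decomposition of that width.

Every bag has size at most 2, so the width is 2 − 1 = 1 and tw(G) ≤ 1. G has an edge, so its treewidth is at least 1. Hence tw(G) = 1 exactly.

Treewidth 1.
One such decomposition:
Bags: B1 = {4, 5}  B2 = {2, 4}  B3 = {2, 3}  B4 = {3, 7}  B5 = {1, 7}  B6 = {1, 6}
Tree: B1–B2, B2–B3, B3–B4, B4–B5, B5–B6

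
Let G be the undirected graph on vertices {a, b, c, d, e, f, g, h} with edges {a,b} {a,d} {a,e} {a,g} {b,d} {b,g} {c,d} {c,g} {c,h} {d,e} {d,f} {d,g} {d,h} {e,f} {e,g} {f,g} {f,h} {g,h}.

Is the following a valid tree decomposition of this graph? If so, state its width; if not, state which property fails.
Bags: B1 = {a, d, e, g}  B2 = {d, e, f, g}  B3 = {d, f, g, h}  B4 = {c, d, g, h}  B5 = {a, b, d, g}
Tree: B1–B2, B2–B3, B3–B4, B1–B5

Every vertex of G appears in some bag (union = {a, b, c, d, e, f, g, h}); every edge is covered by a bag; and for each vertex v the set of bags containing v is connected in the bag tree. The decomposition is therefore valid. The largest bag has 4 vertices, so the width is 3.

Yes; width 3.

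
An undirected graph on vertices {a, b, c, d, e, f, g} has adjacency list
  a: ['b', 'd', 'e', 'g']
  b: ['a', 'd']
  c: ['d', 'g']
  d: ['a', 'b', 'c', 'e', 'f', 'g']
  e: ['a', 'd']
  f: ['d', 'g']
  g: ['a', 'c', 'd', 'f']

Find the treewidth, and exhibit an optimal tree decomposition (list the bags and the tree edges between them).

Treewidth 2.
Bags: B1 = {c, d, g}  B2 = {a, d, g}  B3 = {a, b, d}  B4 = {a, d, e}  B5 = {d, f, g}
Tree: B1–B2, B2–B3, B2–B4, B1–B5

The largest bag has 3 vertices, giving width 2; this decomposition certifies tw(G) ≤ 2. For the lower bound, the 3 vertices {d, f, g} are pairwise adjacent, and any tree decomposition puts a clique entirely inside one bag — forcing width ≥ 2. Combining the bounds, tw(G) = 2.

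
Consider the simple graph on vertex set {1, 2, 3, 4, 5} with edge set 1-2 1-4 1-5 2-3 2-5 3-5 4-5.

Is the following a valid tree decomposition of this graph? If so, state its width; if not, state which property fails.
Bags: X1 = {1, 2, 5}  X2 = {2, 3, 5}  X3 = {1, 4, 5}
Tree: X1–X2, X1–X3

Yes; width 2.

Vertex coverage: the bags together contain {1, 2, 3, 4, 5}, the full vertex set. Edge coverage: each edge of G has both endpoints in at least one bag. Running intersection: for every vertex, the bags containing it form a connected subtree. All three properties hold, so this is a valid tree decomposition of width max|bag| − 1 = 2, and hence tw(G) ≤ 2.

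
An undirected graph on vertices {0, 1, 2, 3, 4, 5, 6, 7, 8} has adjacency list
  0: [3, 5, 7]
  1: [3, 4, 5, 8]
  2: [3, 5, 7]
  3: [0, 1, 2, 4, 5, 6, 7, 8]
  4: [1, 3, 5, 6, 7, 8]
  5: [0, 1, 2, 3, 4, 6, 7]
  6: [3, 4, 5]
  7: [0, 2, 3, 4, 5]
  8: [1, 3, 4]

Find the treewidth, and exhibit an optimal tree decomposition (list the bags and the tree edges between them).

The largest bag has 4 vertices, giving width 3; this decomposition certifies tw(G) ≤ 3. Conversely, {1, 3, 4, 8} is a clique of size 4, and the vertices of any clique must share a bag in every tree decomposition; so some bag has ≥ 4 vertices and tw(G) ≥ 3. The upper and lower bounds meet at 3, so that is the treewidth.

Treewidth 3.
Bags: B1 = {0, 3, 5, 7}  B2 = {3, 4, 5, 7}  B3 = {3, 4, 5, 6}  B4 = {2, 3, 5, 7}  B5 = {1, 3, 4, 5}  B6 = {1, 3, 4, 8}
Tree: B1–B2, B2–B3, B2–B4, B3–B5, B5–B6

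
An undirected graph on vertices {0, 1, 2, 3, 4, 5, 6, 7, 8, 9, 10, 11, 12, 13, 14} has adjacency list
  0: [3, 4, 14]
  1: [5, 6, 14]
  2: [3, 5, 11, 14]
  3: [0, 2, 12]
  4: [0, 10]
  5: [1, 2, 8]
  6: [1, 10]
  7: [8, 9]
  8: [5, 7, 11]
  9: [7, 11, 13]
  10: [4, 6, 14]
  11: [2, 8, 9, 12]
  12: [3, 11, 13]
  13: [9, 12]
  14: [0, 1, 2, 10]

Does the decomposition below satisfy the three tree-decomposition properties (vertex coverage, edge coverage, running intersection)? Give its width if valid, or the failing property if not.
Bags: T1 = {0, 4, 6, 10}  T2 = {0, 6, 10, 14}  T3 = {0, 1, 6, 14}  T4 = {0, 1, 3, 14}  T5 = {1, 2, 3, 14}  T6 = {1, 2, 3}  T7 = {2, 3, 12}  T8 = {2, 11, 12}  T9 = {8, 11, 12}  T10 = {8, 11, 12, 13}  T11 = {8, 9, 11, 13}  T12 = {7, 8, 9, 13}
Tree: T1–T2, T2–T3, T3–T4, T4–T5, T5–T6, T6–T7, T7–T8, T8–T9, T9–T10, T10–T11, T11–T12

No — vertex 5 appears in no bag.

A tree decomposition must satisfy three properties: every vertex lies in some bag; for every edge, both endpoints lie together in some bag; and for every vertex, the bags containing it form a connected subtree. Here vertex 5 appears in no bag, so the decomposition is invalid.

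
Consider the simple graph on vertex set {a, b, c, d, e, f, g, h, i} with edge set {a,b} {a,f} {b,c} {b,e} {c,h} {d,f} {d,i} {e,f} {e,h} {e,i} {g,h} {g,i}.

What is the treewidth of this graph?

A width-3 tree decomposition is:
Bags: B1 = {c, g, h, i}  B2 = {c, e, h, i}  B3 = {b, c, e, i}  B4 = {b, d, e, i}  B5 = {b, d, e, f}  B6 = {a, b, d, f}
Tree: B1–B2, B2–B3, B3–B4, B4–B5, B5–B6
Each bag holds 4 vertices, so the decomposition has width 3, which upper-bounds the treewidth. For the lower bound: the 4 vertex sets {c,g,h}, {i}, {e}, {a,b,d,f} are disjoint, each induces a connected subgraph, and every pair is joined by at least one edge of G. Contracting each set to a single vertex therefore yields K_{4} as a minor, and since treewidth is minor-monotone, tw(G) ≥ tw(K_{4}) = 3. Therefore the treewidth is 3.

3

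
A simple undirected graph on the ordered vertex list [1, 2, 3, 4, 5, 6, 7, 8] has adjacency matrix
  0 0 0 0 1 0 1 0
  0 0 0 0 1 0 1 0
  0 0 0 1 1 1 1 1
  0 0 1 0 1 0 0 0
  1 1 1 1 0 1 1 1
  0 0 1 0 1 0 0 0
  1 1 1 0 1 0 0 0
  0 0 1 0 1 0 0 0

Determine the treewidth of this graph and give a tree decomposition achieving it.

The largest bag has 3 vertices, giving width 2; this decomposition certifies tw(G) ≤ 2. Conversely, {1, 5, 7} is a clique of size 3, and the vertices of any clique must share a bag in every tree decomposition; so some bag has ≥ 3 vertices and tw(G) ≥ 2. Hence tw(G) = 2 exactly.

Treewidth 2.
One optimal decomposition is:
Bags: B1 = {2, 5, 7}  B2 = {1, 5, 7}  B3 = {3, 5, 7}  B4 = {3, 4, 5}  B5 = {3, 5, 8}  B6 = {3, 5, 6}
Tree: B1–B2, B2–B3, B3–B4, B3–B5, B4–B6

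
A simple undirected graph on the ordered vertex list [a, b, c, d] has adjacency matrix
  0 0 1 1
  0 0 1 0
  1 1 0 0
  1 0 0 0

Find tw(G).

A width-1 tree decomposition is:
Bags: B1 = {b, c}  B2 = {a, c}  B3 = {a, d}
Tree: B1–B2, B2–B3
Each bag holds 2 vertices, so the decomposition has width 1, which upper-bounds the treewidth. Since G has at least one edge (e.g. b–c), it is not an edgeless graph, so tw(G) ≥ 1. Combining the bounds, tw(G) = 1.

1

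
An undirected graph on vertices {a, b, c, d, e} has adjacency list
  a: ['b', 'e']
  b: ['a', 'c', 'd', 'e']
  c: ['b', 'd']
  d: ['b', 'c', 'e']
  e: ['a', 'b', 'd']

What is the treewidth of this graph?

A width-2 tree decomposition is:
Bags: B1 = {b, d, e}  B2 = {b, c, d}  B3 = {a, b, e}
Tree: B1–B2, B1–B3
Each bag holds 3 vertices, so the decomposition has width 2, which upper-bounds the treewidth. Conversely, {b, d, e} is a clique of size 3, and the vertices of any clique must share a bag in every tree decomposition; so some bag has ≥ 3 vertices and tw(G) ≥ 2. Therefore the treewidth is 2.

2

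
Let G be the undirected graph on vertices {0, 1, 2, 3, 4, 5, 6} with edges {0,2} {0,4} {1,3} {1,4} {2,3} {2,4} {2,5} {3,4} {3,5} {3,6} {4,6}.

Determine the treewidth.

2

A width-2 tree decomposition is:
Bags: B1 = {1, 3, 4}  B2 = {2, 3, 4}  B3 = {0, 2, 4}  B4 = {2, 3, 5}  B5 = {3, 4, 6}
Tree: B1–B2, B2–B3, B2–B4, B1–B5
The largest bag has 3 vertices, giving width 2; this decomposition certifies tw(G) ≤ 2. Conversely, {0, 2, 4} is a clique of size 3, and the vertices of any clique must share a bag in every tree decomposition; so some bag has ≥ 3 vertices and tw(G) ≥ 2. Hence tw(G) = 2 exactly.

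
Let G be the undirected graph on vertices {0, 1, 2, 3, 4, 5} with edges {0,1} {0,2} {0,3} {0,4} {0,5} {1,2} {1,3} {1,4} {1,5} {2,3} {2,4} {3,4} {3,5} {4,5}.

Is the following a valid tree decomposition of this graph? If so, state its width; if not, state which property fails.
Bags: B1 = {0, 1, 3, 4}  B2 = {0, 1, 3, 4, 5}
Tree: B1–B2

No — vertex 2 appears in no bag.

A tree decomposition must satisfy three properties: every vertex lies in some bag; for every edge, both endpoints lie together in some bag; and for every vertex, the bags containing it form a connected subtree. Here vertex 2 appears in no bag, so the decomposition is invalid.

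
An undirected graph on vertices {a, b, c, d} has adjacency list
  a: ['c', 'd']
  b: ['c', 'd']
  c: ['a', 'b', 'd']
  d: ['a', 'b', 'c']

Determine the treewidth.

A width-2 tree decomposition is:
Bags: B1 = {b, c, d}  B2 = {a, c, d}
Tree: B1–B2
Each bag holds 3 vertices, so the decomposition has width 2, which upper-bounds the treewidth. On the other hand G contains the 3-clique {a, c, d}. A clique must lie in a single bag of any decomposition, so no decomposition can have width below 2. Therefore the treewidth is 2.

2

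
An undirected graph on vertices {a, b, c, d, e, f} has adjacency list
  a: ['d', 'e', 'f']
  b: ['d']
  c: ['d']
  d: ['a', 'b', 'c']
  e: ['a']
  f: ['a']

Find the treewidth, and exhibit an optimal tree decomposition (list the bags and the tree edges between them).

Treewidth 1.
One such decomposition:
Bags: B1 = {b, d}  B2 = {a, d}  B3 = {c, d}  B4 = {a, e}  B5 = {a, f}
Tree: B1–B2, B1–B3, B2–B4, B4–B5

Every bag has size at most 2, so the width is 2 − 1 = 1 and tw(G) ≤ 1. G has an edge, so its treewidth is at least 1. Combining the bounds, tw(G) = 1.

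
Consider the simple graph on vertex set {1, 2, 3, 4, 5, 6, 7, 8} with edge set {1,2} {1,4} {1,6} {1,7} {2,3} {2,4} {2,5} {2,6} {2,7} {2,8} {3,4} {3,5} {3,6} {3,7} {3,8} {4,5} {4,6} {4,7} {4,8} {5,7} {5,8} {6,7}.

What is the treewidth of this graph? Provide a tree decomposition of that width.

Treewidth 4.
One optimal decomposition is:
Bags: B1 = {2, 3, 4, 6, 7}  B2 = {2, 3, 4, 5, 7}  B3 = {1, 2, 4, 6, 7}  B4 = {2, 3, 4, 5, 8}
Tree: B1–B2, B1–B3, B2–B4

The largest bag has 5 vertices, giving width 4; this decomposition certifies tw(G) ≤ 4. For the lower bound, the 5 vertices {1, 2, 4, 6, 7} are pairwise adjacent, and any tree decomposition puts a clique entirely inside one bag — forcing width ≥ 4. Therefore the treewidth is 4.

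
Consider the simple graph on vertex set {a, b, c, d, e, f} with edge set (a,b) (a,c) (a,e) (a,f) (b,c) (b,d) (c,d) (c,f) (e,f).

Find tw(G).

2

A width-2 tree decomposition is:
Bags: B1 = {b, c, d}  B2 = {a, b, c}  B3 = {a, c, f}  B4 = {a, e, f}
Tree: B1–B2, B2–B3, B3–B4
The largest bag has 3 vertices, giving width 2; this decomposition certifies tw(G) ≤ 2. Conversely, {a, e, f} is a clique of size 3, and the vertices of any clique must share a bag in every tree decomposition; so some bag has ≥ 3 vertices and tw(G) ≥ 2. Hence tw(G) = 2 exactly.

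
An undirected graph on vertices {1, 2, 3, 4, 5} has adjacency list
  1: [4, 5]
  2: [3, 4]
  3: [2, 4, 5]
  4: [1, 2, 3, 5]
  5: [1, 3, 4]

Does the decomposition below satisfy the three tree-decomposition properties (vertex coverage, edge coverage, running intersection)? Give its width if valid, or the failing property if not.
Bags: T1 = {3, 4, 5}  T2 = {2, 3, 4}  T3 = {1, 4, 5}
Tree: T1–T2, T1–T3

Checking the three conditions: (i) the bags cover all of {1, 2, 3, 4, 5}; (ii) for each edge, some bag contains both endpoints; (iii) the bags containing any fixed vertex form a subtree. All hold, so the decomposition is valid with width 3 − 1 = 2.

Yes; width 2.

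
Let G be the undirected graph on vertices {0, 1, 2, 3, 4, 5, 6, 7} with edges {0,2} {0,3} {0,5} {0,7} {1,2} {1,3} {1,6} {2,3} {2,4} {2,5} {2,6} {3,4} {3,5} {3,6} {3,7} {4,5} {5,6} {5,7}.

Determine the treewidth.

3

A width-3 tree decomposition is:
Bags: B1 = {2, 3, 5, 6}  B2 = {0, 2, 3, 5}  B3 = {2, 3, 4, 5}  B4 = {0, 3, 5, 7}  B5 = {1, 2, 3, 6}
Tree: B1–B2, B2–B3, B2–B4, B1–B5
Each bag holds 4 vertices, so the decomposition has width 3, which upper-bounds the treewidth. Conversely, {1, 2, 3, 6} is a clique of size 4, and the vertices of any clique must share a bag in every tree decomposition; so some bag has ≥ 4 vertices and tw(G) ≥ 3. Therefore the treewidth is 3.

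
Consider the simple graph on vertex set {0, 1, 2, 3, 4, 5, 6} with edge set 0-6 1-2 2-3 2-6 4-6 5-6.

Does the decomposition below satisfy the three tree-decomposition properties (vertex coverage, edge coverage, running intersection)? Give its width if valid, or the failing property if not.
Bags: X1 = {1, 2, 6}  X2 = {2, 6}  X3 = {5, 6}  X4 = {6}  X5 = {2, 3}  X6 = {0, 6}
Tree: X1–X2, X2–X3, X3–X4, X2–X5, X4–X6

A tree decomposition must satisfy three properties: every vertex lies in some bag; for every edge, both endpoints lie together in some bag; and for every vertex, the bags containing it form a connected subtree. Here vertex 4 appears in no bag, so the decomposition is invalid.

No — vertex 4 appears in no bag.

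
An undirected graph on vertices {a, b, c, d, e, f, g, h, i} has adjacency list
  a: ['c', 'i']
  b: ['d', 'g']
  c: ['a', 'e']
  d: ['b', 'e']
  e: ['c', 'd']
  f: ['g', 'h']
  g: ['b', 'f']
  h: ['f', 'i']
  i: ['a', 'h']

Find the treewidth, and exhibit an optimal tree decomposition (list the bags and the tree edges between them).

Treewidth 2.
Bags: B1 = {f, g, h}  B2 = {b, g, h}  B3 = {b, d, h}  B4 = {d, e, h}  B5 = {c, e, h}  B6 = {a, c, h}  B7 = {a, h, i}
Tree: B1–B2, B2–B3, B3–B4, B4–B5, B5–B6, B6–B7

The largest bag has 3 vertices, giving width 2; this decomposition certifies tw(G) ≤ 2. Since h–f–g–b–d–e–c–a–i–h is a cycle in G, G is not acyclic. Forests are exactly the graphs of treewidth ≤ 1, so tw(G) ≥ 2. The upper and lower bounds meet at 2, so that is the treewidth.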